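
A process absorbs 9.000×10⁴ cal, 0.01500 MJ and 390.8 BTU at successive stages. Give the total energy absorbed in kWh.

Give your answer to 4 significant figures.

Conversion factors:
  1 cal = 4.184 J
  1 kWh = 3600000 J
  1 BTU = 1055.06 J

0.2233 kWh

9.000×10⁴ cal × 4.184 = 376560 J
0.01500 MJ × 1000000 = 15000 J
390.8 BTU × 1055.06 = 412317 J
Combined: 376560 + 15000 + 412317 = 803877 J
In kWh: 803877 / 3600000 = 0.223299 kWh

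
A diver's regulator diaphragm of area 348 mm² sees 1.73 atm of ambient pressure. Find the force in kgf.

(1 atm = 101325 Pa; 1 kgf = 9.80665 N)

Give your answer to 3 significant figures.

6.22 kgf

1.73 atm × 101325 = 175292 Pa
348 mm² × 10⁻⁶ = 3.48×10⁻⁴ m²
F = P × A = 175292 Pa × 3.48×10⁻⁴ m² = 61.0016 N
61.0016 N ÷ (9.80665 N/kgf) = 6.22043 kgf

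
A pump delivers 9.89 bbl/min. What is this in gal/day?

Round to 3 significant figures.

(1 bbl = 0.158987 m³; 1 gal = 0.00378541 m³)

5.98×10⁵ gal/day

9.89 bbl/min × 0.158987 m³/bbl ÷ 60 s/min = 0.0262064 m³/s
0.0262064 m³/s ÷ 0.00378541 m³/gal × 86400 s/day = 598147 gal/day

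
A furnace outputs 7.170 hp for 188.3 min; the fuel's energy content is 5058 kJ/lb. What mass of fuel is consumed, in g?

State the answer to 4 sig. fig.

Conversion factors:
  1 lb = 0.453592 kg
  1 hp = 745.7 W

5417 g

7.170 hp → 5346.67 W
188.3 min → 11298 s
E = P × t = 5346.67 × 11298 = 6.04067×10⁷ J
5058 kJ/lb → 1.1151×10⁷ J/kg
m = E / e_s = 6.04067×10⁷ / 1.1151×10⁷ = 5.41716 kg
In g: 5.41716 / 0.001 = 5417.16 g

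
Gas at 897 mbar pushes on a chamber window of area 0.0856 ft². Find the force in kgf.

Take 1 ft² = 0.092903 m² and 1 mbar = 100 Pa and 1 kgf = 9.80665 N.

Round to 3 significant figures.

72.7 kgf

897 mbar × 100 = 89700 Pa
0.0856 ft² × 0.092903 = 0.0079525 m²
F = P × A = 89700 Pa × 0.0079525 m² = 713.339 N
713.339 N ÷ (9.80665 N/kgf) = 72.7403 kgf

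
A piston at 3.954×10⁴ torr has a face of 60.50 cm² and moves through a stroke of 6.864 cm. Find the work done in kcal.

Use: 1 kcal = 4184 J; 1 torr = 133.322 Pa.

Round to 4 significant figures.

3.954×10⁴ torr → 5.27155×10⁶ Pa
60.50 cm² → 0.00605 m²
F = P × A = 5.27155×10⁶ × 0.00605 = 31892.9 N
6.864 cm → 0.06864 m
W = F × d = 31892.9 × 0.06864 = 2189.13 J
In kcal: 2189.13 / 4184 = 0.523215 kcal

0.5232 kcal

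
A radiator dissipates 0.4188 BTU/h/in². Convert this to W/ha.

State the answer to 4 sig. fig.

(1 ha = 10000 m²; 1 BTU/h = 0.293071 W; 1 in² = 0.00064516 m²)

1.902×10⁶ W/ha

0.4188 BTU/h/in² × 0.293071 W/BTU/h ÷ 0.00064516 m²/in² = 190.244 W/m²
190.244 W/m² × 10000 m²/ha = 1.90244×10⁶ W/ha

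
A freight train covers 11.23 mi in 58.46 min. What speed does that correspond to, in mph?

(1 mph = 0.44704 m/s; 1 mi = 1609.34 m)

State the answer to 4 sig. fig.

11.53 mph

11.23 mi × 1609.34 → 18072.9 m
58.46 min × 60 → 3507.6 s
v = d / t = 18072.9 m / 3507.6 s = 5.1525 m/s
5.1525 m/s ÷ (0.44704 m/s/mph) = 11.5258 mph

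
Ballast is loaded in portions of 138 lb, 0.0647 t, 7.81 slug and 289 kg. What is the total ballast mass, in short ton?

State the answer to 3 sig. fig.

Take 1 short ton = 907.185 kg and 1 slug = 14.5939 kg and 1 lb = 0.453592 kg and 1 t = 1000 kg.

138 lb × 0.453592 = 62.5957 kg
0.0647 t × 1000 = 64.7 kg
7.81 slug × 14.5939 = 113.978 kg
289 kg (already kg)
Total: 62.5957 + 64.7 + 113.978 + 289 = 530.274 kg
In short ton: 530.274 / 907.185 = 0.584527 short ton

0.585 short ton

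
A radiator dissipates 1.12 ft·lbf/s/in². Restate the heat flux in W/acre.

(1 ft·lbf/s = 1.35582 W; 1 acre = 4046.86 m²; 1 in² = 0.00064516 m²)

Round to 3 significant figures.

9.53×10⁶ W/acre

1.12 ft·lbf/s/in² × 1.35582 W/ft·lbf/s ÷ 0.00064516 m²/in² = 2353.71 W/m²
2353.71 W/m² × 4046.86 m²/acre = 9.52513×10⁶ W/acre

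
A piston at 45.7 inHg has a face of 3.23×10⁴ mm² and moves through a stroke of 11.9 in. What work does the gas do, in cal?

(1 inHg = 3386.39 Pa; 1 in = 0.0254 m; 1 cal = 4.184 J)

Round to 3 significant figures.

361 cal

45.7 inHg → 154758 Pa
3.23×10⁴ mm² → 0.0323 m²
F = P × A = 154758 × 0.0323 = 4998.68 N
11.9 in → 0.30226 m
W = F × d = 4998.68 × 0.30226 = 1510.9 J
In cal: 1510.9 / 4.184 = 361.114 cal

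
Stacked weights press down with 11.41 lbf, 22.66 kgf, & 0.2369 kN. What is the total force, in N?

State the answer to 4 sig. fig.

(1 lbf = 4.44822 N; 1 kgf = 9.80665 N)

509.9 N

11.41 lbf × 4.44822 = 50.7542 N
22.66 kgf × 9.80665 = 222.219 N
0.2369 kN × 1000 = 236.9 N
Sum: 50.7542 + 222.219 + 236.9 = 509.873 N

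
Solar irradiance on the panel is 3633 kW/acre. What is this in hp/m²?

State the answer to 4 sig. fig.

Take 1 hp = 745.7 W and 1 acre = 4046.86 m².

1.204 hp/m²

3633 kW/acre × 1000 W/kW ÷ 4046.86 m²/acre = 897.733 W/m²
897.733 W/m² ÷ 745.7 W/hp = 1.20388 hp/m²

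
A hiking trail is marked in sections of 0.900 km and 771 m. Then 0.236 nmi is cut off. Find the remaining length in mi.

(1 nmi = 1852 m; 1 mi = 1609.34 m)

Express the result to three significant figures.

0.767 mi

0.900 km × 1000 = 900 m
771 m (already m)
0.236 nmi × 1852 = 437.072 m
Net: 900 + 771 − 437.072 = 1233.93 m
In mi: 1233.93 / 1609.34 = 0.76673 mi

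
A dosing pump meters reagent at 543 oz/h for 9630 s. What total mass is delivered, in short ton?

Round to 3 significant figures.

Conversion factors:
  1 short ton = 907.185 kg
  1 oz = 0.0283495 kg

0.0454 short ton

543 oz/h → 0.00427605 kg/s
m = ṁ × t = 0.00427605 × 9630 = 41.1784 kg
In short ton: 41.1784 / 907.185 = 0.0453914 short ton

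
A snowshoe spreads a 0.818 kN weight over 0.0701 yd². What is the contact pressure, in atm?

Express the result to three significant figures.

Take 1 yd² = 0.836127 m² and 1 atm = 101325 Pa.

0.138 atm

0.818 kN × 1000 → 818 N
0.0701 yd² × 0.836127 → 0.0586125 m²
P = F / A = 818 N / 0.0586125 m² = 13956.1 Pa
13956.1 Pa ÷ (101325 Pa/atm) = 0.137736 atm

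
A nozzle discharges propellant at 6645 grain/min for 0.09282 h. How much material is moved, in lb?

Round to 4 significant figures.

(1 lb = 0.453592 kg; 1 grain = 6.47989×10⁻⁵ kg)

5.287 lb

6645 grain/min → 0.00717648 kg/s
0.09282 h → 334.152 s
m = ṁ × t = 0.00717648 × 334.152 = 2.39804 kg
In lb: 2.39804 / 0.453592 = 5.28678 lb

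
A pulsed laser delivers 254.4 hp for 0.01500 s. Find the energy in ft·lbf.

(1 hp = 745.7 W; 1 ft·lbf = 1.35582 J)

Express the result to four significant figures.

2099 ft·lbf

254.4 hp × 745.7 → 189706 W
E = P × t = 189706 W × 0.015 s = 2845.59 J
2845.59 J ÷ (1.35582 J/ft·lbf) = 2098.8 ft·lbf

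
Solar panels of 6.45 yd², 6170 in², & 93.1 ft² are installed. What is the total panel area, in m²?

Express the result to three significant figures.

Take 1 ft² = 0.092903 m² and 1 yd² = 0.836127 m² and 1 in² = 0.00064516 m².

18.0 m²

6.45 yd² × 0.836127 = 5.39302 m²
6170 in² × 0.00064516 = 3.98064 m²
93.1 ft² × 0.092903 = 8.64927 m²
Total: 5.39302 + 3.98064 + 8.64927 = 18.0229 m²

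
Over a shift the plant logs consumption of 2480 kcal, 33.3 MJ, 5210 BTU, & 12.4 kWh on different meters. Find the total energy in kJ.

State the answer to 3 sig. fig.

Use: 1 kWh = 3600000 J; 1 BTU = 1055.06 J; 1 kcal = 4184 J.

9.38×10⁴ kJ

2480 kcal × 4184 = 1.03763×10⁷ J
33.3 MJ × 1000000 = 3.33×10⁷ J
5210 BTU × 1055.06 = 5.49686×10⁶ J
12.4 kWh × 3600000 = 4.464×10⁷ J
Total: 1.03763×10⁷ + 3.33×10⁷ + 5.49686×10⁶ + 4.464×10⁷ = 9.38132×10⁷ J
In kJ: 9.38132×10⁷ / 1000 = 93813.2 kJ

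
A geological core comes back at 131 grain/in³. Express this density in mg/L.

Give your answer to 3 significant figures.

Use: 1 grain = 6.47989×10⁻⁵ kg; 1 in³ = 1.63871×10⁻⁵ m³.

5.18×10⁵ mg/L

131 grain/in³ × 6.47989×10⁻⁵ kg/grain ÷ 1.63871×10⁻⁵ m³/in³ = 518.008 kg/m³
518.008 kg/m³ ÷ 10⁻⁶ kg/mg × 0.001 m³/L = 518008 mg/L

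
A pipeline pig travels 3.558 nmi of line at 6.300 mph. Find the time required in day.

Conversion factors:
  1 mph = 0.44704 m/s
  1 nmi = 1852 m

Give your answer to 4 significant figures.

3.558 nmi × 1852 → 6589.42 m
6.300 mph × 0.44704 → 2.81635 m/s
t = d / v = 6589.42 m / 2.81635 m/s = 2339.7 s
2339.7 s ÷ (86400 s/day) = 0.0270799 day

0.02708 day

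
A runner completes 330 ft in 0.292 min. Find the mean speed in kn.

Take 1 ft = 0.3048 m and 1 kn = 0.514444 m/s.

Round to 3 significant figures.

11.2 kn

330 ft × 0.3048 = 100.584 m
0.292 min × 60 = 17.52 s
v = d / t = 100.584 m / 17.52 s = 5.7411 m/s
5.7411 m/s ÷ (0.514444 m/s/kn) = 11.1598 kn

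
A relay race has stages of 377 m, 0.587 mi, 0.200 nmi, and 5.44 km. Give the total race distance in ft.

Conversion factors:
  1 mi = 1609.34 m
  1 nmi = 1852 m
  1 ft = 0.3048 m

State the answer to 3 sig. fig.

2.34×10⁴ ft

377 m (already m)
0.587 mi × 1609.34 = 944.683 m
0.200 nmi × 1852 = 370.4 m
5.44 km × 1000 = 5440 m
Combined: 377 + 944.683 + 370.4 + 5440 = 7132.08 m
In ft: 7132.08 / 0.3048 = 23399.2 ft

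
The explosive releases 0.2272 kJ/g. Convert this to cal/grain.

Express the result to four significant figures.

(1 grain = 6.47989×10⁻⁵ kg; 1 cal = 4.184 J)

0.2272 kJ/g × 1000 J/kJ ÷ 0.001 kg/g = 227200 J/kg
227200 J/kg ÷ 4.184 J/cal × 6.47989×10⁻⁵ kg/grain = 3.51872 cal/grain

3.519 cal/grain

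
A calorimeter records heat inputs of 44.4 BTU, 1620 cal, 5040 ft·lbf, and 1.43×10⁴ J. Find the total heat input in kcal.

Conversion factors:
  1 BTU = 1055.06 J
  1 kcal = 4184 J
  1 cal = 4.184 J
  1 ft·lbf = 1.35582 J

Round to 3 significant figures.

44.4 BTU × 1055.06 → 46844.7 J
1620 cal × 4.184 → 6778.08 J
5040 ft·lbf × 1.35582 → 6833.33 J
1.43×10⁴ J (already J)
Sum: 46844.7 + 6778.08 + 6833.33 + 14300 = 74756.1 J
In kcal: 74756.1 / 4184 = 17.8671 kcal

17.9 kcal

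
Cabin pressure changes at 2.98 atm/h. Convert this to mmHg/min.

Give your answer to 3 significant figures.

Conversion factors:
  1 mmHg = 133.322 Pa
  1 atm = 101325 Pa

2.98 atm/h × 101325 Pa/atm ÷ 3600 s/h = 83.8746 Pa/s
83.8746 Pa/s ÷ 133.322 Pa/mmHg × 60 s/min = 37.7468 mmHg/min

37.7 mmHg/min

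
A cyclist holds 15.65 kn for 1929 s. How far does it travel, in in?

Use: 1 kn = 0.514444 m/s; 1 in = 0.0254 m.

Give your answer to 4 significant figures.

6.114×10⁵ in

15.65 kn × 0.514444 → 8.05105 m/s
d = v × t = 8.05105 m/s × 1929 s = 15530.5 m
15530.5 m ÷ (0.0254 m/in) = 611437 in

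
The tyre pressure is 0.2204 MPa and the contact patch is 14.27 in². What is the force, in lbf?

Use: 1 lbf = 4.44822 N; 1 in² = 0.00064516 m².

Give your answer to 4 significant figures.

456.2 lbf

0.2204 MPa × 1000000 → 220400 Pa
14.27 in² × 0.00064516 → 0.00920643 m²
F = P × A = 220400 Pa × 0.00920643 m² = 2029.1 N
2029.1 N ÷ (4.44822 N/lbf) = 456.16 lbf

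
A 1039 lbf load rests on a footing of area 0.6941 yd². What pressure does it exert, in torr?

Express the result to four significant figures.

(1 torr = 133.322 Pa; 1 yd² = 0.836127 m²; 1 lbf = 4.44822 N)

1039 lbf × 4.44822 = 4621.7 N
0.6941 yd² × 0.836127 = 0.580356 m²
P = F / A = 4621.7 N / 0.580356 m² = 7963.56 Pa
7963.56 Pa ÷ (133.322 Pa/torr) = 59.7318 torr

59.73 torr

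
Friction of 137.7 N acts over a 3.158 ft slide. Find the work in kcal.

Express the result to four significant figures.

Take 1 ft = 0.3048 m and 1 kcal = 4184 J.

3.158 ft × 0.3048 → 0.962558 m
W = F × d = 137.7 N × 0.962558 m = 132.544 J
132.544 J ÷ (4184 J/kcal) = 0.0316788 kcal

0.03168 kcal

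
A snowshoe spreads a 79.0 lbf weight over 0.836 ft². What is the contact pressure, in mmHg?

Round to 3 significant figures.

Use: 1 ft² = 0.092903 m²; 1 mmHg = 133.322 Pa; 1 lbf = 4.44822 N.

33.9 mmHg

79.0 lbf × 4.44822 → 351.409 N
0.836 ft² × 0.092903 → 0.0776669 m²
P = F / A = 351.409 N / 0.0776669 m² = 4524.57 Pa
4524.57 Pa ÷ (133.322 Pa/mmHg) = 33.9372 mmHg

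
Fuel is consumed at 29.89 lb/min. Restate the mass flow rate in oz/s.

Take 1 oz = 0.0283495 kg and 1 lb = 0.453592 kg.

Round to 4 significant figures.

29.89 lb/min × 0.453592 kg/lb ÷ 60 s/min = 0.225964 kg/s
0.225964 kg/s ÷ 0.0283495 kg/oz = 7.97065 oz/s

7.971 oz/s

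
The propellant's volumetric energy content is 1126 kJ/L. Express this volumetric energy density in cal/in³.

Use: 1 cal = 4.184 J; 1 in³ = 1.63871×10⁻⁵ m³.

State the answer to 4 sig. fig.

1126 kJ/L × 1000 J/kJ ÷ 0.001 m³/L = 1.126×10⁹ J/m³
1.126×10⁹ J/m³ ÷ 4.184 J/cal × 1.63871×10⁻⁵ m³/in³ = 4410.1 cal/in³

4410 cal/in³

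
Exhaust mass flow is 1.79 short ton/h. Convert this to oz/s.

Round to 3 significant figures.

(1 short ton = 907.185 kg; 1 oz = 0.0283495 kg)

15.9 oz/s

1.79 short ton/h × 907.185 kg/short ton ÷ 3600 s/h = 0.451073 kg/s
0.451073 kg/s ÷ 0.0283495 kg/oz = 15.9111 oz/s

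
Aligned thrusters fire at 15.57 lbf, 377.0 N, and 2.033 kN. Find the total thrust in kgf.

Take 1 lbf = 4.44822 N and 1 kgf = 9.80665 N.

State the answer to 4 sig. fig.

252.8 kgf

15.57 lbf × 4.44822 = 69.2588 N
377.0 N (already N)
2.033 kN × 1000 = 2033 N
Sum: 69.2588 + 377 + 2033 = 2479.26 N
In kgf: 2479.26 / 9.80665 = 252.814 kgf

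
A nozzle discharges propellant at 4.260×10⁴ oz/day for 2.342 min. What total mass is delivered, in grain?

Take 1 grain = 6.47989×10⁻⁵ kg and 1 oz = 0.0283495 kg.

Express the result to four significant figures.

3.031×10⁴ grain

4.260×10⁴ oz/day → 0.0139779 kg/s
2.342 min → 140.52 s
m = ṁ × t = 0.0139779 × 140.52 = 1.96417 kg
In grain: 1.96417 / 6.47989×10⁻⁵ = 30311.8 grain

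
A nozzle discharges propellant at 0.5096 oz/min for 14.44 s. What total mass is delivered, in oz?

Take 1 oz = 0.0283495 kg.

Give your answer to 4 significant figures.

0.1226 oz

0.5096 oz/min → 2.40782×10⁻⁴ kg/s
m = ṁ × t = 2.40782×10⁻⁴ × 14.44 = 0.00347689 kg
In oz: 0.00347689 / 0.0283495 = 0.122644 oz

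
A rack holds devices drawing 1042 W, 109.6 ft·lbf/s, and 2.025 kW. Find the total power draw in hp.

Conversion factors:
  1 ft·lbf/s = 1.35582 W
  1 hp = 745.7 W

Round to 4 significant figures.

4.312 hp

1042 W (already W)
109.6 ft·lbf/s × 1.35582 → 148.598 W
2.025 kW × 1000 → 2025 W
Combined: 1042 + 148.598 + 2025 = 3215.6 W
In hp: 3215.6 / 745.7 = 4.31219 hp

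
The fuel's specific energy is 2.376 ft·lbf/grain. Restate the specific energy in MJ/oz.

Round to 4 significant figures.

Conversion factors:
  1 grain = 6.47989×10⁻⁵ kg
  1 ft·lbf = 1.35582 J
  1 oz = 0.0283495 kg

0.001409 MJ/oz

2.376 ft·lbf/grain × 1.35582 J/ft·lbf ÷ 6.47989×10⁻⁵ kg/grain = 49714.2 J/kg
49714.2 J/kg ÷ 1000000 J/MJ × 0.0283495 kg/oz = 0.00140937 MJ/oz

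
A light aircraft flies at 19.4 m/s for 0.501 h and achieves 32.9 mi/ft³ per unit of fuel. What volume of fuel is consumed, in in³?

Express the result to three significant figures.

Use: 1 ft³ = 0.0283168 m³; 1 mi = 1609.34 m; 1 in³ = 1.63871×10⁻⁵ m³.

1140 in³

0.501 h → 1803.6 s
d = v × t = 19.4 × 1803.6 = 34989.8 m
32.9 mi/ft³ → 1.86982×10⁶ m/m³
V = d / (distance per unit fuel) = 34989.8 / 1.86982×10⁶ = 0.0187129 m³
In in³: 0.0187129 / 1.63871×10⁻⁵ = 1141.93 in³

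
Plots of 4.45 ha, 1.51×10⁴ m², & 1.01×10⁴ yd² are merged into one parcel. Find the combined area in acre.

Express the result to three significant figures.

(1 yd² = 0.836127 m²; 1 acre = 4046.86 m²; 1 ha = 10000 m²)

16.8 acre

4.45 ha × 10000 = 44500 m²
1.51×10⁴ m² (already m²)
1.01×10⁴ yd² × 0.836127 = 8444.88 m²
Sum: 44500 + 15100 + 8444.88 = 68044.9 m²
In acre: 68044.9 / 4046.86 = 16.8142 acre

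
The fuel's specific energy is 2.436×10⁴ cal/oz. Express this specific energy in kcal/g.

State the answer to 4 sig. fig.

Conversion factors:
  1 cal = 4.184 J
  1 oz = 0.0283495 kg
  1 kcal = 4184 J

0.8593 kcal/g

2.436×10⁴ cal/oz × 4.184 J/cal ÷ 0.0283495 kg/oz = 3.5952×10⁶ J/kg
3.5952×10⁶ J/kg ÷ 4184 J/kcal × 0.001 kg/g = 0.859273 kcal/g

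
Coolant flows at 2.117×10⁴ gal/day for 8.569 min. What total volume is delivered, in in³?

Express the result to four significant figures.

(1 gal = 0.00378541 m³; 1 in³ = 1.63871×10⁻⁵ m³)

2.117×10⁴ gal/day → 9.27513×10⁻⁴ m³/s
8.569 min → 514.14 s
V = Q × t = 9.27513×10⁻⁴ × 514.14 = 0.476872 m³
In in³: 0.476872 / 1.63871×10⁻⁵ = 29100.5 in³

2.910×10⁴ in³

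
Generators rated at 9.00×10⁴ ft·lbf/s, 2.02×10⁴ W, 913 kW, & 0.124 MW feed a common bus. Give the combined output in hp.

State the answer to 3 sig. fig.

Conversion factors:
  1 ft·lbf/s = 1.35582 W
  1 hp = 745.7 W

1580 hp

9.00×10⁴ ft·lbf/s × 1.35582 → 122024 W
2.02×10⁴ W (already W)
913 kW × 1000 → 913000 W
0.124 MW × 1000000 → 124000 W
Sum: 122024 + 20200 + 913000 + 124000 = 1.17922×10⁶ W
In hp: 1.17922×10⁶ / 745.7 = 1581.36 hp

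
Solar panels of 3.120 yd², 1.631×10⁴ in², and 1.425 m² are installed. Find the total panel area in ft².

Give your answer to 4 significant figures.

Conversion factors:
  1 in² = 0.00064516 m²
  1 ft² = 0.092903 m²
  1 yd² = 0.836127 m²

156.7 ft²

3.120 yd² × 0.836127 → 2.60872 m²
1.631×10⁴ in² × 0.00064516 → 10.5226 m²
1.425 m² (already m²)
Combined: 2.60872 + 10.5226 + 1.425 = 14.5563 m²
In ft²: 14.5563 / 0.092903 = 156.683 ft²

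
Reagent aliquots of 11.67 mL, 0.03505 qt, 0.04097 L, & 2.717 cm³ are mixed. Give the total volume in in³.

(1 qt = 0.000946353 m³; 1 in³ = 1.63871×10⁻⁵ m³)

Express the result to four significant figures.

5.402 in³

11.67 mL × 10⁻⁶ = 1.167×10⁻⁵ m³
0.03505 qt × 0.000946353 = 3.31697×10⁻⁵ m³
0.04097 L × 0.001 = 4.097×10⁻⁵ m³
2.717 cm³ × 10⁻⁶ = 2.717×10⁻⁶ m³
Sum: 1.167×10⁻⁵ + 3.31697×10⁻⁵ + 4.097×10⁻⁵ + 2.717×10⁻⁶ = 8.85267×10⁻⁵ m³
In in³: 8.85267×10⁻⁵ / 1.63871×10⁻⁵ = 5.40222 in³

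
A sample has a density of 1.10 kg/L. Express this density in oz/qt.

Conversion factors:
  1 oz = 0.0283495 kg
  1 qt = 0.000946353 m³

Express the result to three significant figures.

1.10 kg/L ÷ 0.001 m³/L = 1100 kg/m³
1100 kg/m³ ÷ 0.0283495 kg/oz × 0.000946353 m³/qt = 36.7198 oz/qt

36.7 oz/qt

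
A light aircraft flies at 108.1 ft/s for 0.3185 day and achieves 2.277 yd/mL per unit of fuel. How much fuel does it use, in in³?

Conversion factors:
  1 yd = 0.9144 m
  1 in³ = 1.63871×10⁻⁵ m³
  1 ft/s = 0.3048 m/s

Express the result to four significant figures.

2.657×10⁴ in³

108.1 ft/s → 32.9489 m/s
0.3185 day → 27518.4 s
d = v × t = 32.9489 × 27518.4 = 906701 m
2.277 yd/mL → 2.08209×10⁶ m/m³
V = d / (distance per unit fuel) = 906701 / 2.08209×10⁶ = 0.435476 m³
In in³: 0.435476 / 1.63871×10⁻⁵ = 26574.3 in³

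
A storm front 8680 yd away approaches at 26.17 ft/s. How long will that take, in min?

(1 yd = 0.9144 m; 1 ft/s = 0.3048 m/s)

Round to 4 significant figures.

16.58 min

8680 yd × 0.9144 = 7936.99 m
26.17 ft/s × 0.3048 = 7.97662 m/s
t = d / v = 7936.99 m / 7.97662 m/s = 995.032 s
995.032 s ÷ (60 s/min) = 16.5839 min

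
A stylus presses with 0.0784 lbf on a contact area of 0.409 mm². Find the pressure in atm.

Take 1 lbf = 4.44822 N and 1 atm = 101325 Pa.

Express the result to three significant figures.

0.0784 lbf × 4.44822 → 0.34874 N
0.409 mm² × 10⁻⁶ → 4.09×10⁻⁷ m²
P = F / A = 0.34874 N / 4.09×10⁻⁷ m² = 852665 Pa
852665 Pa ÷ (101325 Pa/atm) = 8.41515 atm

8.42 atm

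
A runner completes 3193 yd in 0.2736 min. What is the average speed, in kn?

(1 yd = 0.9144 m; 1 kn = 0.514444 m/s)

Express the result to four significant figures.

3193 yd × 0.9144 → 2919.68 m
0.2736 min × 60 → 16.416 s
v = d / t = 2919.68 m / 16.416 s = 177.856 m/s
177.856 m/s ÷ (0.514444 m/s/kn) = 345.725 kn

345.7 kn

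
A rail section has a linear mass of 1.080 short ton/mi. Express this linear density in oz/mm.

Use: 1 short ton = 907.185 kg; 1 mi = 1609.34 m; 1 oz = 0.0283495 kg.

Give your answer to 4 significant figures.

0.02147 oz/mm

1.080 short ton/mi × 907.185 kg/short ton ÷ 1609.34 m/mi = 0.608796 kg/m
0.608796 kg/m ÷ 0.0283495 kg/oz × 0.001 m/mm = 0.0214747 oz/mm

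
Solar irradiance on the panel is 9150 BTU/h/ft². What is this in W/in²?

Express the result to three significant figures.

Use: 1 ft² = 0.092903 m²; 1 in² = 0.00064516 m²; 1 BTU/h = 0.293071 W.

18.6 W/in²

9150 BTU/h/ft² × 0.293071 W/BTU/h ÷ 0.092903 m²/ft² = 28864.5 W/m²
28864.5 W/m² × 0.00064516 m²/in² = 18.6222 W/in²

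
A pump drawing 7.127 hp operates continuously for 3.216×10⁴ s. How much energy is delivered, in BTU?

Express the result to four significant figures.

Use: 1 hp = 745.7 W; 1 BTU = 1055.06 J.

1.620×10⁵ BTU

7.127 hp × 745.7 → 5314.6 W
E = P × t = 5314.6 W × 32160 s = 1.70918×10⁸ J
1.70918×10⁸ J ÷ (1055.06 J/BTU) = 161998 BTU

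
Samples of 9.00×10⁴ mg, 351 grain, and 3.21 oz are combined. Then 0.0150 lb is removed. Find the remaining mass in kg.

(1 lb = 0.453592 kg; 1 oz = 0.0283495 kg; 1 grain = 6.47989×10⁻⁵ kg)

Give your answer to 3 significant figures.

9.00×10⁴ mg × 10⁻⁶ → 0.09 kg
351 grain × 6.47989×10⁻⁵ → 0.0227444 kg
3.21 oz × 0.0283495 → 0.0910019 kg
0.0150 lb × 0.453592 → 0.00680388 kg
Net: 0.09 + 0.0227444 + 0.0910019 − 0.00680388 = 0.196942 kg

0.197 kg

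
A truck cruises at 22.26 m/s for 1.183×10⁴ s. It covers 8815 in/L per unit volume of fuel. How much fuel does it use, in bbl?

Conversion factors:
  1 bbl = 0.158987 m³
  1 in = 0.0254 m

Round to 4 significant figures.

7.398 bbl

d = v × t = 22.26 × 11830 = 263336 m
8815 in/L → 223901 m/m³
V = d / (distance per unit fuel) = 263336 / 223901 = 1.17613 m³
In bbl: 1.17613 / 0.158987 = 7.39765 bbl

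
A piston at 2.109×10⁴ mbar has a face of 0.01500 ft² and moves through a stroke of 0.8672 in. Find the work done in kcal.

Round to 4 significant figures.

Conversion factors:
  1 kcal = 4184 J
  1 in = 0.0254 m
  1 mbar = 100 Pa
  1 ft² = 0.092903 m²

2.109×10⁴ mbar → 2.109×10⁶ Pa
0.01500 ft² → 0.00139354 m²
F = P × A = 2.109×10⁶ × 0.00139354 = 2938.98 N
0.8672 in → 0.0220269 m
W = F × d = 2938.98 × 0.0220269 = 64.7366 J
In kcal: 64.7366 / 4184 = 0.0154724 kcal

0.01547 kcal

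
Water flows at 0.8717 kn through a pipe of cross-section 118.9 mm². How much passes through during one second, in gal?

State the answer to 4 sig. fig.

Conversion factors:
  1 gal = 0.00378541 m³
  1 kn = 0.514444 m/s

0.01409 gal

0.8717 kn × 0.514444 → 0.448441 m/s
118.9 mm² × 10⁻⁶ → 1.189×10⁻⁴ m²
V = v × A × t = 0.448441 m/s × 1.189×10⁻⁴ m² × 1 s = 5.33196×10⁻⁵ m³
5.33196×10⁻⁵ m³ ÷ (0.00378541 m³/gal) = 0.0140856 gal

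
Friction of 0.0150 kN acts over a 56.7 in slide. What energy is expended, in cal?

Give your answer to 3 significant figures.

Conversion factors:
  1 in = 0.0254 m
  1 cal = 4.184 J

0.0150 kN × 1000 → 15 N
56.7 in × 0.0254 → 1.44018 m
W = F × d = 15 N × 1.44018 m = 21.6027 J
21.6027 J ÷ (4.184 J/cal) = 5.16317 cal

5.16 cal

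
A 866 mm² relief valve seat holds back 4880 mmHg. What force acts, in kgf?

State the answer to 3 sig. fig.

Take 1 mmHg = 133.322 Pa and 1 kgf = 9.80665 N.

57.5 kgf

4880 mmHg × 133.322 → 650611 Pa
866 mm² × 10⁻⁶ → 8.66×10⁻⁴ m²
F = P × A = 650611 Pa × 8.66×10⁻⁴ m² = 563.429 N
563.429 N ÷ (9.80665 N/kgf) = 57.4538 kgf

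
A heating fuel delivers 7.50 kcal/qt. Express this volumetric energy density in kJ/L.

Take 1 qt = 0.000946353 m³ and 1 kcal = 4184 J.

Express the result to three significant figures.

7.50 kcal/qt × 4184 J/kcal ÷ 0.000946353 m³/qt = 3.31589×10⁷ J/m³
3.31589×10⁷ J/m³ ÷ 1000 J/kJ × 0.001 m³/L = 33.1589 kJ/L

33.2 kJ/L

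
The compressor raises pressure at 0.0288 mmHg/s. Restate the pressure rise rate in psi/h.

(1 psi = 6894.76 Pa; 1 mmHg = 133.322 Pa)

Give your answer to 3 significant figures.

0.0288 mmHg/s × 133.322 Pa/mmHg = 3.83967 Pa/s
3.83967 Pa/s ÷ 6894.76 Pa/psi × 3600 s/h = 2.00483 psi/h

2.00 psi/h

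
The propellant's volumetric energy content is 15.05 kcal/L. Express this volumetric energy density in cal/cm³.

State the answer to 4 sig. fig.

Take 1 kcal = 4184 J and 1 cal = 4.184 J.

15.05 cal/cm³

15.05 kcal/L × 4184 J/kcal ÷ 0.001 m³/L = 6.29692×10⁷ J/m³
6.29692×10⁷ J/m³ ÷ 4.184 J/cal × 10⁻⁶ m³/cm³ = 15.05 cal/cm³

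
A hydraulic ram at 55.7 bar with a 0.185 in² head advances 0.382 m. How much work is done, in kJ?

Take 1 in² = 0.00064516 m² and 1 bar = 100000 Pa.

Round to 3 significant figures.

0.254 kJ

55.7 bar → 5.57×10⁶ Pa
0.185 in² → 1.19355×10⁻⁴ m²
F = P × A = 5.57×10⁶ × 1.19355×10⁻⁴ = 664.807 N
W = F × d = 664.807 × 0.382 = 253.956 J
In kJ: 253.956 / 1000 = 0.253956 kJ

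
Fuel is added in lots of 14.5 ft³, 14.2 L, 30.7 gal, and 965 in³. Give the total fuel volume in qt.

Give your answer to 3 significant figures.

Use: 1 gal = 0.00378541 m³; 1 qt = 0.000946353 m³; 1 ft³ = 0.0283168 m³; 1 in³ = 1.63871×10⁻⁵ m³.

14.5 ft³ × 0.0283168 = 0.410594 m³
14.2 L × 0.001 = 0.0142 m³
30.7 gal × 0.00378541 = 0.116212 m³
965 in³ × 1.63871×10⁻⁵ = 0.0158136 m³
Combined: 0.410594 + 0.0142 + 0.116212 + 0.0158136 = 0.55682 m³
In qt: 0.55682 / 0.000946353 = 588.385 qt

588 qt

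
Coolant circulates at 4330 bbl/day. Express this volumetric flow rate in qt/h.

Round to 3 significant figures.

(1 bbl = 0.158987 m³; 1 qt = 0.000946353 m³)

3.03×10⁴ qt/h

4330 bbl/day × 0.158987 m³/bbl ÷ 86400 s/day = 0.00796775 m³/s
0.00796775 m³/s ÷ 0.000946353 m³/qt × 3600 s/h = 30309.9 qt/h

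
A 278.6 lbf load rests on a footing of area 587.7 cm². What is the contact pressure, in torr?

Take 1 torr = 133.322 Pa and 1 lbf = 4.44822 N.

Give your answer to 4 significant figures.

158.2 torr

278.6 lbf × 4.44822 = 1239.27 N
587.7 cm² × 0.0001 = 0.05877 m²
P = F / A = 1239.27 N / 0.05877 m² = 21086.8 Pa
21086.8 Pa ÷ (133.322 Pa/torr) = 158.164 torr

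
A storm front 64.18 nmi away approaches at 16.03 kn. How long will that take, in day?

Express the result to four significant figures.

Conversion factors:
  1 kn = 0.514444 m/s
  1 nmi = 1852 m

0.1668 day

64.18 nmi × 1852 = 118861 m
16.03 kn × 0.514444 = 8.24654 m/s
t = d / v = 118861 m / 8.24654 m/s = 14413.4 s
14413.4 s ÷ (86400 s/day) = 0.166822 day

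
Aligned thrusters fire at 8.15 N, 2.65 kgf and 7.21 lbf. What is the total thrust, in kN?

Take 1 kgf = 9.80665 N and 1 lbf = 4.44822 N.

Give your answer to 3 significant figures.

8.15 N (already N)
2.65 kgf × 9.80665 = 25.9876 N
7.21 lbf × 4.44822 = 32.0717 N
Sum: 8.15 + 25.9876 + 32.0717 = 66.2093 N
In kN: 66.2093 / 1000 = 0.0662093 kN

0.0662 kN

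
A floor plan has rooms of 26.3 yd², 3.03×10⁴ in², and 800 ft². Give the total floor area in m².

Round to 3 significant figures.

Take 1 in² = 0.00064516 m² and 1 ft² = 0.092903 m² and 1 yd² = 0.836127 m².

116 m²

26.3 yd² × 0.836127 = 21.9901 m²
3.03×10⁴ in² × 0.00064516 = 19.5483 m²
800 ft² × 0.092903 = 74.3224 m²
Combined: 21.9901 + 19.5483 + 74.3224 = 115.861 m²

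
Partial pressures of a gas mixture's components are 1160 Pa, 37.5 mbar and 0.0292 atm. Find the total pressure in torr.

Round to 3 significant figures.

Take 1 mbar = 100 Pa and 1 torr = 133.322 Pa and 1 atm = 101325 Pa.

59.0 torr

1160 Pa (already Pa)
37.5 mbar × 100 = 3750 Pa
0.0292 atm × 101325 = 2958.69 Pa
Total: 1160 + 3750 + 2958.69 = 7868.69 Pa
In torr: 7868.69 / 133.322 = 59.0202 torr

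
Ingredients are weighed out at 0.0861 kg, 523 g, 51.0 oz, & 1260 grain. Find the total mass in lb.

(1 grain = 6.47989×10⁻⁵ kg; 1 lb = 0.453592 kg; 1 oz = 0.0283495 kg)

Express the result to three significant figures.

4.71 lb

0.0861 kg (already kg)
523 g × 0.001 → 0.523 kg
51.0 oz × 0.0283495 → 1.44582 kg
1260 grain × 6.47989×10⁻⁵ → 0.0816466 kg
Combined: 0.0861 + 0.523 + 1.44582 + 0.0816466 = 2.13657 kg
In lb: 2.13657 / 0.453592 = 4.71033 lb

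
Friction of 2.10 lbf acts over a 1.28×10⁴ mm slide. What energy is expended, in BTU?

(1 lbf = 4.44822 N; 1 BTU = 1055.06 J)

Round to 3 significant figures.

2.10 lbf × 4.44822 = 9.34126 N
1.28×10⁴ mm × 0.001 = 12.8 m
W = F × d = 9.34126 N × 12.8 m = 119.568 J
119.568 J ÷ (1055.06 J/BTU) = 0.113328 BTU

0.113 BTU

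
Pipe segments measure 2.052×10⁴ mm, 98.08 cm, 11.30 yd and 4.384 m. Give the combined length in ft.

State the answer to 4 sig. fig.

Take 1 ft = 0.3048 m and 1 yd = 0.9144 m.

118.8 ft

2.052×10⁴ mm × 0.001 = 20.52 m
98.08 cm × 0.01 = 0.9808 m
11.30 yd × 0.9144 = 10.3327 m
4.384 m (already m)
Combined: 20.52 + 0.9808 + 10.3327 + 4.384 = 36.2175 m
In ft: 36.2175 / 0.3048 = 118.824 ft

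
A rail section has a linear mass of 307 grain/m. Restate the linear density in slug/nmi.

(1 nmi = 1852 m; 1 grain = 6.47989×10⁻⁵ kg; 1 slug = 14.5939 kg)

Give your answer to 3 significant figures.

307 grain/m × 6.47989×10⁻⁵ kg/grain = 0.0198933 kg/m
0.0198933 kg/m ÷ 14.5939 kg/slug × 1852 m/nmi = 2.52451 slug/nmi

2.52 slug/nmi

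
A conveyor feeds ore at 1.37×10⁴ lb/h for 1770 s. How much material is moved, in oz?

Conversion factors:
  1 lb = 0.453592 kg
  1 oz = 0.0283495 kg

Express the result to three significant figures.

1.08×10⁵ oz

1.37×10⁴ lb/h → 1.72617 kg/s
m = ṁ × t = 1.72617 × 1770 = 3055.32 kg
In oz: 3055.32 / 0.0283495 = 107773 oz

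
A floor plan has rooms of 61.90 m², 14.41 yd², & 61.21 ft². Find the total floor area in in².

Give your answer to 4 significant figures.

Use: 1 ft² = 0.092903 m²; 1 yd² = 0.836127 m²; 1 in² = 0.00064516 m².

1.234×10⁵ in²

61.90 m² (already m²)
14.41 yd² × 0.836127 = 12.0486 m²
61.21 ft² × 0.092903 = 5.68659 m²
Total: 61.9 + 12.0486 + 5.68659 = 79.6352 m²
In in²: 79.6352 / 0.00064516 = 123435 in²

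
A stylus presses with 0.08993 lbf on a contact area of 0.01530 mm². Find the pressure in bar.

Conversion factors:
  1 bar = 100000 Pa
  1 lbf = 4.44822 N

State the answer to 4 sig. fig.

0.08993 lbf × 4.44822 = 0.400028 N
0.01530 mm² × 10⁻⁶ = 1.53×10⁻⁸ m²
P = F / A = 0.400028 N / 1.53×10⁻⁸ m² = 2.61456×10⁷ Pa
2.61456×10⁷ Pa ÷ (100000 Pa/bar) = 261.456 bar

261.5 bar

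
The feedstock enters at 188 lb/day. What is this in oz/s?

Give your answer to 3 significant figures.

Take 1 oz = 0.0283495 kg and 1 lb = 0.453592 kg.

0.0348 oz/s

188 lb/day × 0.453592 kg/lb ÷ 86400 s/day = 9.86983×10⁻⁴ kg/s
9.86983×10⁻⁴ kg/s ÷ 0.0283495 kg/oz = 0.0348148 oz/s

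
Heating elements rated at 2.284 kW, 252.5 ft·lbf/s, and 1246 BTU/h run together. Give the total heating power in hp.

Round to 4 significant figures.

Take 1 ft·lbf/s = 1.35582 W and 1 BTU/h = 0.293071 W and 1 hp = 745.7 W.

2.284 kW × 1000 = 2284 W
252.5 ft·lbf/s × 1.35582 = 342.345 W
1246 BTU/h × 0.293071 = 365.166 W
Combined: 2284 + 342.345 + 365.166 = 2991.51 W
In hp: 2991.51 / 745.7 = 4.01168 hp

4.012 hp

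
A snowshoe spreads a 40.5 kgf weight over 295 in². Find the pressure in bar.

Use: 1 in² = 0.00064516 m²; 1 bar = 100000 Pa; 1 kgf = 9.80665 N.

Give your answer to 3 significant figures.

0.0209 bar

40.5 kgf × 9.80665 = 397.169 N
295 in² × 0.00064516 = 0.190322 m²
P = F / A = 397.169 N / 0.190322 m² = 2086.83 Pa
2086.83 Pa ÷ (100000 Pa/bar) = 0.0208683 bar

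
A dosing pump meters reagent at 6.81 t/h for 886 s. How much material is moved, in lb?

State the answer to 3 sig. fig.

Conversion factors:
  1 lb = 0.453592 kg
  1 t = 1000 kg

6.81 t/h → 1.89167 kg/s
m = ṁ × t = 1.89167 × 886 = 1676.02 kg
In lb: 1676.02 / 0.453592 = 3694.99 lb

3690 lb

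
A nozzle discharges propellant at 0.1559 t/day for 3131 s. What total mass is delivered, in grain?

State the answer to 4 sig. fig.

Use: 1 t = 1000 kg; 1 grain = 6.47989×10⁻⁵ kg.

8.719×10⁴ grain

0.1559 t/day → 0.0018044 kg/s
m = ṁ × t = 0.0018044 × 3131 = 5.64958 kg
In grain: 5.64958 / 6.47989×10⁻⁵ = 87186.4 grain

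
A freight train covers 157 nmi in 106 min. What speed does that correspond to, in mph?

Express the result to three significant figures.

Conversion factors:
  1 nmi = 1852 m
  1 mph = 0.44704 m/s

102 mph

157 nmi × 1852 = 290764 m
106 min × 60 = 6360 s
v = d / t = 290764 m / 6360 s = 45.7176 m/s
45.7176 m/s ÷ (0.44704 m/s/mph) = 102.267 mph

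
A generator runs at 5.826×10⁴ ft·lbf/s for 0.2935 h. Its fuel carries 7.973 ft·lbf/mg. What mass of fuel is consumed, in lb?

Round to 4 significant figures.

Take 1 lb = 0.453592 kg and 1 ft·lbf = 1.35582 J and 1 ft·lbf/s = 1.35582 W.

5.826×10⁴ ft·lbf/s → 78990.1 W
0.2935 h → 1056.6 s
E = P × t = 78990.1 × 1056.6 = 8.34609×10⁷ J
7.973 ft·lbf/mg → 1.081×10⁷ J/kg
m = E / e_s = 8.34609×10⁷ / 1.081×10⁷ = 7.72071 kg
In lb: 7.72071 / 0.453592 = 17.0213 lb

17.02 lb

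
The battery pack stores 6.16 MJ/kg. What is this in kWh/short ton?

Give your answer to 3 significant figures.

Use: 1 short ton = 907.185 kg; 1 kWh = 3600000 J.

6.16 MJ/kg × 1000000 J/MJ = 6.16×10⁶ J/kg
6.16×10⁶ J/kg ÷ 3600000 J/kWh × 907.185 kg/short ton = 1552.29 kWh/short ton

1550 kWh/short ton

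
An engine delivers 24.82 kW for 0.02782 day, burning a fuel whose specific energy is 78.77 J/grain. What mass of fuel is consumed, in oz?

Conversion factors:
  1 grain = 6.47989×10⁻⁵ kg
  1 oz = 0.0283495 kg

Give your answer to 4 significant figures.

1731 oz

24.82 kW → 24820 W
0.02782 day → 2403.65 s
E = P × t = 24820 × 2403.65 = 5.96586×10⁷ J
78.77 J/grain → 1.21561×10⁶ J/kg
m = E / e_s = 5.96586×10⁷ / 1.21561×10⁶ = 49.0771 kg
In oz: 49.0771 / 0.0283495 = 1731.15 oz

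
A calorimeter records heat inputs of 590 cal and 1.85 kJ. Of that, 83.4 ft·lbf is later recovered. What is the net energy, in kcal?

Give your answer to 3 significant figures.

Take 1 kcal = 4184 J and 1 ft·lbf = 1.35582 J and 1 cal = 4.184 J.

590 cal × 4.184 → 2468.56 J
1.85 kJ × 1000 → 1850 J
83.4 ft·lbf × 1.35582 → 113.075 J
Sum: 2468.56 + 1850 − 113.075 = 4205.48 J
In kcal: 4205.48 / 4184 = 1.00513 kcal

1.01 kcal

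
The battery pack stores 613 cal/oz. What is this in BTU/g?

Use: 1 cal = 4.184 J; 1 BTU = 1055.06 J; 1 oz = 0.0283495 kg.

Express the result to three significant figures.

0.0857 BTU/g

613 cal/oz × 4.184 J/cal ÷ 0.0283495 kg/oz = 90470.4 J/kg
90470.4 J/kg ÷ 1055.06 J/BTU × 0.001 kg/g = 0.0857491 BTU/g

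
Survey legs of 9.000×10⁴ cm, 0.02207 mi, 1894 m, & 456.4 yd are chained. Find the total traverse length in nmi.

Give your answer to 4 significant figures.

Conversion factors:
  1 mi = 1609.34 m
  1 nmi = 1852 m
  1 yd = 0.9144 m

1.753 nmi

9.000×10⁴ cm × 0.01 = 900 m
0.02207 mi × 1609.34 = 35.5181 m
1894 m (already m)
456.4 yd × 0.9144 = 417.332 m
Sum: 900 + 35.5181 + 1894 + 417.332 = 3246.85 m
In nmi: 3246.85 / 1852 = 1.75316 nmi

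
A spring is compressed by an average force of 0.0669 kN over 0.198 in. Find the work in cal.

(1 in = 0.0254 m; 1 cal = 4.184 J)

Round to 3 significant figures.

0.0804 cal

0.0669 kN × 1000 = 66.9 N
0.198 in × 0.0254 = 0.0050292 m
W = F × d = 66.9 N × 0.0050292 m = 0.336453 J
0.336453 J ÷ (4.184 J/cal) = 0.0804142 cal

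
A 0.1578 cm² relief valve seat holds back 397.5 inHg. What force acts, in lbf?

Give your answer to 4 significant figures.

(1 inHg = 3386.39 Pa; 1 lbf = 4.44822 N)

4.775 lbf

397.5 inHg × 3386.39 → 1.34609×10⁶ Pa
0.1578 cm² × 0.0001 → 1.578×10⁻⁵ m²
F = P × A = 1.34609×10⁶ Pa × 1.578×10⁻⁵ m² = 21.2413 N
21.2413 N ÷ (4.44822 N/lbf) = 4.77524 lbf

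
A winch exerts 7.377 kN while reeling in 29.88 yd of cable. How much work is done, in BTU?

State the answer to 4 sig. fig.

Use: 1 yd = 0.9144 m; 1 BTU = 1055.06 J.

191.0 BTU

7.377 kN × 1000 → 7377 N
29.88 yd × 0.9144 → 27.3223 m
W = F × d = 7377 N × 27.3223 m = 201557 J
201557 J ÷ (1055.06 J/BTU) = 191.038 BTU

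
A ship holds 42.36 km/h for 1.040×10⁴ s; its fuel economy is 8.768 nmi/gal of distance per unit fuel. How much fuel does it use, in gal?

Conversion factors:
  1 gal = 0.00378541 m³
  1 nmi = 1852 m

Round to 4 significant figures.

42.36 km/h → 11.7667 m/s
d = v × t = 11.7667 × 10400 = 122374 m
8.768 nmi/gal → 4.28972×10⁶ m/m³
V = d / (distance per unit fuel) = 122374 / 4.28972×10⁶ = 0.0285273 m³
In gal: 0.0285273 / 0.00378541 = 7.53612 gal

7.536 gal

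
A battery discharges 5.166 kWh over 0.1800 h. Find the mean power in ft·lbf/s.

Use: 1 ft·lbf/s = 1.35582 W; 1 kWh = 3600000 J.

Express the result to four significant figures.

5.166 kWh × 3600000 = 1.85976×10⁷ J
0.1800 h × 3600 = 648 s
P = E / t = 1.85976×10⁷ J / 648 s = 28700 W
28700 W ÷ (1.35582 W/ft·lbf/s) = 21168 ft·lbf/s

2.117×10⁴ ft·lbf/s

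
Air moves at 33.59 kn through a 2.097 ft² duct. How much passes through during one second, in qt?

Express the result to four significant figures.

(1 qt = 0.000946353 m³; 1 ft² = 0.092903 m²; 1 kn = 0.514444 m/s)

33.59 kn × 0.514444 → 17.2802 m/s
2.097 ft² × 0.092903 → 0.194818 m²
V = v × A × t = 17.2802 m/s × 0.194818 m² × 1 s = 3.36649 m³
3.36649 m³ ÷ (0.000946353 m³/qt) = 3557.33 qt

3557 qt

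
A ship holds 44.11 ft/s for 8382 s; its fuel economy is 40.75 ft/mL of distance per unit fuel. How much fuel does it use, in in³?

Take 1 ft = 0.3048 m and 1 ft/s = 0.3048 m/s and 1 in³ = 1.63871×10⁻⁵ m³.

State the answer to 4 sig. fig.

44.11 ft/s → 13.4447 m/s
d = v × t = 13.4447 × 8382 = 112693 m
40.75 ft/mL → 1.24206×10⁷ m/m³
V = d / (distance per unit fuel) = 112693 / 1.24206×10⁷ = 0.00907307 m³
In in³: 0.00907307 / 1.63871×10⁻⁵ = 553.671 in³

553.7 in³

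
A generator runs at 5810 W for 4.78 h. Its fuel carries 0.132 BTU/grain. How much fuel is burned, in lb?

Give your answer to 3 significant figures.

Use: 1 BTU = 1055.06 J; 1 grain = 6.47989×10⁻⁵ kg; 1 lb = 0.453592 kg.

103 lb

4.78 h → 17208 s
E = P × t = 5810 × 17208 = 9.99785×10⁷ J
0.132 BTU/grain → 2.14923×10⁶ J/kg
m = E / e_s = 9.99785×10⁷ / 2.14923×10⁶ = 46.5183 kg
In lb: 46.5183 / 0.453592 = 102.555 lb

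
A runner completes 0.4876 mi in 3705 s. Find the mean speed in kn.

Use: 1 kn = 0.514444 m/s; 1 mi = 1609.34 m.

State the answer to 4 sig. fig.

0.4876 mi × 1609.34 → 784.714 m
v = d / t = 784.714 m / 3705 s = 0.211799 m/s
0.211799 m/s ÷ (0.514444 m/s/kn) = 0.411705 kn

0.4117 kn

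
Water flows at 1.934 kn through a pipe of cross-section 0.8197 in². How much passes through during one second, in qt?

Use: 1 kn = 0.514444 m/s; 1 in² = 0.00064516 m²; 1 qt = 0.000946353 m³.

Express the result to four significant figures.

0.5560 qt

1.934 kn × 0.514444 = 0.994935 m/s
0.8197 in² × 0.00064516 = 5.28838×10⁻⁴ m²
V = v × A × t = 0.994935 m/s × 5.28838×10⁻⁴ m² × 1 s = 5.26159×10⁻⁴ m³
5.26159×10⁻⁴ m³ ÷ (0.000946353 m³/qt) = 0.555986 qt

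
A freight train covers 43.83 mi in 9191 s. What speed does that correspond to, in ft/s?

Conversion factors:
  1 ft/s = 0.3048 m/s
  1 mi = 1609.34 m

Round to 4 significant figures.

25.18 ft/s

43.83 mi × 1609.34 = 70537.4 m
v = d / t = 70537.4 m / 9191 s = 7.67462 m/s
7.67462 m/s ÷ (0.3048 m/s/ft/s) = 25.1792 ft/s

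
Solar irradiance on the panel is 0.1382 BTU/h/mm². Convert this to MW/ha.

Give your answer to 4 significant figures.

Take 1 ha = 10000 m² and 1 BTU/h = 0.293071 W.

405.0 MW/ha

0.1382 BTU/h/mm² × 0.293071 W/BTU/h ÷ 10⁻⁶ m²/mm² = 40502.4 W/m²
40502.4 W/m² ÷ 1000000 W/MW × 10000 m²/ha = 405.024 MW/ha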